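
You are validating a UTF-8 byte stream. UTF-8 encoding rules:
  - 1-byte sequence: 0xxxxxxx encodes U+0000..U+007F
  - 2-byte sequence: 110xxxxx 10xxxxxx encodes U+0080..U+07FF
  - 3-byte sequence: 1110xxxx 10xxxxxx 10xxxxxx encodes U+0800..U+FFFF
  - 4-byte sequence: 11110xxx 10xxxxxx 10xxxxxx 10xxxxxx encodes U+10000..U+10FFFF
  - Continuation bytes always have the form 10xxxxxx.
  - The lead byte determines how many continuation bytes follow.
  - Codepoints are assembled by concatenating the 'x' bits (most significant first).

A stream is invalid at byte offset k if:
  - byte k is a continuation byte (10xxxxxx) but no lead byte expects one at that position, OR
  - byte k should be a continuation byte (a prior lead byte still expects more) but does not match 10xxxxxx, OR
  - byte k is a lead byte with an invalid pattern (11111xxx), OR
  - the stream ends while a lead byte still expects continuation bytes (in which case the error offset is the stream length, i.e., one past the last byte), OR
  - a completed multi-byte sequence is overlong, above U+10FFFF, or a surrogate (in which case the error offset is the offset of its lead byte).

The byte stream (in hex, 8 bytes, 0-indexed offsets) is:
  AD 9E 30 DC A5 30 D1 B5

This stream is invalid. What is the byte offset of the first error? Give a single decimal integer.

Answer: 0

Derivation:
Byte[0]=AD: INVALID lead byte (not 0xxx/110x/1110/11110)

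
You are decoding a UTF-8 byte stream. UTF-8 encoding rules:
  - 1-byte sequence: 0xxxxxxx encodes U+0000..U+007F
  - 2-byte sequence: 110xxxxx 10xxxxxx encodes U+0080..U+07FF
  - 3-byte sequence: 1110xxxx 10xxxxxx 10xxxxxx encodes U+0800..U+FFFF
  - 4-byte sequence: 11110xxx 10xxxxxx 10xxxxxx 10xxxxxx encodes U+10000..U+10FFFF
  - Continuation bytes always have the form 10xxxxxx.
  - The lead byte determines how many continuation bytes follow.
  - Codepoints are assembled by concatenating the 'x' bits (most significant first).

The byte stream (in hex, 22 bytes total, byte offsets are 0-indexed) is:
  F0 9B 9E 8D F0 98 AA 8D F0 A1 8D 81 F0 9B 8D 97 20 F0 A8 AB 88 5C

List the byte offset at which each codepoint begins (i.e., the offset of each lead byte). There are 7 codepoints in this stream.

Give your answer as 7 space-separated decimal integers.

Byte[0]=F0: 4-byte lead, need 3 cont bytes. acc=0x0
Byte[1]=9B: continuation. acc=(acc<<6)|0x1B=0x1B
Byte[2]=9E: continuation. acc=(acc<<6)|0x1E=0x6DE
Byte[3]=8D: continuation. acc=(acc<<6)|0x0D=0x1B78D
Completed: cp=U+1B78D (starts at byte 0)
Byte[4]=F0: 4-byte lead, need 3 cont bytes. acc=0x0
Byte[5]=98: continuation. acc=(acc<<6)|0x18=0x18
Byte[6]=AA: continuation. acc=(acc<<6)|0x2A=0x62A
Byte[7]=8D: continuation. acc=(acc<<6)|0x0D=0x18A8D
Completed: cp=U+18A8D (starts at byte 4)
Byte[8]=F0: 4-byte lead, need 3 cont bytes. acc=0x0
Byte[9]=A1: continuation. acc=(acc<<6)|0x21=0x21
Byte[10]=8D: continuation. acc=(acc<<6)|0x0D=0x84D
Byte[11]=81: continuation. acc=(acc<<6)|0x01=0x21341
Completed: cp=U+21341 (starts at byte 8)
Byte[12]=F0: 4-byte lead, need 3 cont bytes. acc=0x0
Byte[13]=9B: continuation. acc=(acc<<6)|0x1B=0x1B
Byte[14]=8D: continuation. acc=(acc<<6)|0x0D=0x6CD
Byte[15]=97: continuation. acc=(acc<<6)|0x17=0x1B357
Completed: cp=U+1B357 (starts at byte 12)
Byte[16]=20: 1-byte ASCII. cp=U+0020
Byte[17]=F0: 4-byte lead, need 3 cont bytes. acc=0x0
Byte[18]=A8: continuation. acc=(acc<<6)|0x28=0x28
Byte[19]=AB: continuation. acc=(acc<<6)|0x2B=0xA2B
Byte[20]=88: continuation. acc=(acc<<6)|0x08=0x28AC8
Completed: cp=U+28AC8 (starts at byte 17)
Byte[21]=5C: 1-byte ASCII. cp=U+005C

Answer: 0 4 8 12 16 17 21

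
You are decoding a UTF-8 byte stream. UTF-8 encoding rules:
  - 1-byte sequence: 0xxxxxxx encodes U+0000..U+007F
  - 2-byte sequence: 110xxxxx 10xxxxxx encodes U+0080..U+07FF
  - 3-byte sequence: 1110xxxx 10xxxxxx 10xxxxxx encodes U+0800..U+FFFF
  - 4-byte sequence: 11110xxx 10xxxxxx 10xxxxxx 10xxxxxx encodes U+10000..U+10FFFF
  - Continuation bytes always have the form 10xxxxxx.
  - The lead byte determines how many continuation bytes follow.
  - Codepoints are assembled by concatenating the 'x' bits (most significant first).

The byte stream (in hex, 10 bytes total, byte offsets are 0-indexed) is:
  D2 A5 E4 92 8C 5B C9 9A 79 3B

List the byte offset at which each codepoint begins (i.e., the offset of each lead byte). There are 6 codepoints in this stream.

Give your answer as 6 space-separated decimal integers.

Answer: 0 2 5 6 8 9

Derivation:
Byte[0]=D2: 2-byte lead, need 1 cont bytes. acc=0x12
Byte[1]=A5: continuation. acc=(acc<<6)|0x25=0x4A5
Completed: cp=U+04A5 (starts at byte 0)
Byte[2]=E4: 3-byte lead, need 2 cont bytes. acc=0x4
Byte[3]=92: continuation. acc=(acc<<6)|0x12=0x112
Byte[4]=8C: continuation. acc=(acc<<6)|0x0C=0x448C
Completed: cp=U+448C (starts at byte 2)
Byte[5]=5B: 1-byte ASCII. cp=U+005B
Byte[6]=C9: 2-byte lead, need 1 cont bytes. acc=0x9
Byte[7]=9A: continuation. acc=(acc<<6)|0x1A=0x25A
Completed: cp=U+025A (starts at byte 6)
Byte[8]=79: 1-byte ASCII. cp=U+0079
Byte[9]=3B: 1-byte ASCII. cp=U+003B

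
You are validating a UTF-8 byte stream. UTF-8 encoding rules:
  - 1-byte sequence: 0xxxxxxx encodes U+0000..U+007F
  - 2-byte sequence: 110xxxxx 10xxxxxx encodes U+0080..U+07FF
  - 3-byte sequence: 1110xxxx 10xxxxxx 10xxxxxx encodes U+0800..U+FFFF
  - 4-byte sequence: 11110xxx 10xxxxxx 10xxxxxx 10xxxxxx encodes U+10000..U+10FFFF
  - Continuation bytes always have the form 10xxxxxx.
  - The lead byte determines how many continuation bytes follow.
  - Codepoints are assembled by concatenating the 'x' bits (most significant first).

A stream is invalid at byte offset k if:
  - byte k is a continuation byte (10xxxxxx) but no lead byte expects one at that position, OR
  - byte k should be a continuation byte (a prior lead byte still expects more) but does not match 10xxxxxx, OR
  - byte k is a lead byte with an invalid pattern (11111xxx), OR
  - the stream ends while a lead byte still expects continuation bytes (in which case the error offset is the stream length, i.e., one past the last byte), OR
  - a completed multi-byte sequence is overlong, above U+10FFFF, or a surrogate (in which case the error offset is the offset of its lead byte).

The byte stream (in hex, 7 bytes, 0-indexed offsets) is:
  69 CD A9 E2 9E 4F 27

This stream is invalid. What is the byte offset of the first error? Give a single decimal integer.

Answer: 5

Derivation:
Byte[0]=69: 1-byte ASCII. cp=U+0069
Byte[1]=CD: 2-byte lead, need 1 cont bytes. acc=0xD
Byte[2]=A9: continuation. acc=(acc<<6)|0x29=0x369
Completed: cp=U+0369 (starts at byte 1)
Byte[3]=E2: 3-byte lead, need 2 cont bytes. acc=0x2
Byte[4]=9E: continuation. acc=(acc<<6)|0x1E=0x9E
Byte[5]=4F: expected 10xxxxxx continuation. INVALID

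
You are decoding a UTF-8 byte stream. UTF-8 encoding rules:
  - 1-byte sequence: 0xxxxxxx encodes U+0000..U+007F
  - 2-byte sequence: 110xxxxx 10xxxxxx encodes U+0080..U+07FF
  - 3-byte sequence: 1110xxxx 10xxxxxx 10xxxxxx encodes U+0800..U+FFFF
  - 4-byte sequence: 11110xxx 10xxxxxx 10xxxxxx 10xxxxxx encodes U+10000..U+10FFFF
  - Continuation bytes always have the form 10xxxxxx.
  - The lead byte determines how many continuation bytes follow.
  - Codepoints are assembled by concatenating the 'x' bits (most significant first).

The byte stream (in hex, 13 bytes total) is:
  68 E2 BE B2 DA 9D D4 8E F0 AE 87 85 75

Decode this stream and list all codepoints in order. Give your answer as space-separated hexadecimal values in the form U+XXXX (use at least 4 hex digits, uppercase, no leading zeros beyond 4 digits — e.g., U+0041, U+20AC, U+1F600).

Answer: U+0068 U+2FB2 U+069D U+050E U+2E1C5 U+0075

Derivation:
Byte[0]=68: 1-byte ASCII. cp=U+0068
Byte[1]=E2: 3-byte lead, need 2 cont bytes. acc=0x2
Byte[2]=BE: continuation. acc=(acc<<6)|0x3E=0xBE
Byte[3]=B2: continuation. acc=(acc<<6)|0x32=0x2FB2
Completed: cp=U+2FB2 (starts at byte 1)
Byte[4]=DA: 2-byte lead, need 1 cont bytes. acc=0x1A
Byte[5]=9D: continuation. acc=(acc<<6)|0x1D=0x69D
Completed: cp=U+069D (starts at byte 4)
Byte[6]=D4: 2-byte lead, need 1 cont bytes. acc=0x14
Byte[7]=8E: continuation. acc=(acc<<6)|0x0E=0x50E
Completed: cp=U+050E (starts at byte 6)
Byte[8]=F0: 4-byte lead, need 3 cont bytes. acc=0x0
Byte[9]=AE: continuation. acc=(acc<<6)|0x2E=0x2E
Byte[10]=87: continuation. acc=(acc<<6)|0x07=0xB87
Byte[11]=85: continuation. acc=(acc<<6)|0x05=0x2E1C5
Completed: cp=U+2E1C5 (starts at byte 8)
Byte[12]=75: 1-byte ASCII. cp=U+0075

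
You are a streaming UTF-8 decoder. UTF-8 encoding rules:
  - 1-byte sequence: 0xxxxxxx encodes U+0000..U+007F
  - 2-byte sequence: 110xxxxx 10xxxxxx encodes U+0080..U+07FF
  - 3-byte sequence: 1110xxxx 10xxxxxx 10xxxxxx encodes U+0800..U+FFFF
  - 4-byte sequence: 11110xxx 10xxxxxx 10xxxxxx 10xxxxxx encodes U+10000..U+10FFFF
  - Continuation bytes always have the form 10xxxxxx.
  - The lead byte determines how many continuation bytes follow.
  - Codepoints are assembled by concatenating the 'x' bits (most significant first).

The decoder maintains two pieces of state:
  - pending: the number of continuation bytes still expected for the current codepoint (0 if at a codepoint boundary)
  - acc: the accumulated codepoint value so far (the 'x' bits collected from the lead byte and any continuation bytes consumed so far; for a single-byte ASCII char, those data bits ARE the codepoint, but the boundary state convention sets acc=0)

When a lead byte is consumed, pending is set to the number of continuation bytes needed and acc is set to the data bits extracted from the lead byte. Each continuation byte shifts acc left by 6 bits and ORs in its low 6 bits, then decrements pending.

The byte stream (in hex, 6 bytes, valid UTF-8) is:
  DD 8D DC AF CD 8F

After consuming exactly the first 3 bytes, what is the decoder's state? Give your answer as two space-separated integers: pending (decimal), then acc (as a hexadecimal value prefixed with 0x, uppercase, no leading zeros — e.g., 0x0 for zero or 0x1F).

Byte[0]=DD: 2-byte lead. pending=1, acc=0x1D
Byte[1]=8D: continuation. acc=(acc<<6)|0x0D=0x74D, pending=0
Byte[2]=DC: 2-byte lead. pending=1, acc=0x1C

Answer: 1 0x1C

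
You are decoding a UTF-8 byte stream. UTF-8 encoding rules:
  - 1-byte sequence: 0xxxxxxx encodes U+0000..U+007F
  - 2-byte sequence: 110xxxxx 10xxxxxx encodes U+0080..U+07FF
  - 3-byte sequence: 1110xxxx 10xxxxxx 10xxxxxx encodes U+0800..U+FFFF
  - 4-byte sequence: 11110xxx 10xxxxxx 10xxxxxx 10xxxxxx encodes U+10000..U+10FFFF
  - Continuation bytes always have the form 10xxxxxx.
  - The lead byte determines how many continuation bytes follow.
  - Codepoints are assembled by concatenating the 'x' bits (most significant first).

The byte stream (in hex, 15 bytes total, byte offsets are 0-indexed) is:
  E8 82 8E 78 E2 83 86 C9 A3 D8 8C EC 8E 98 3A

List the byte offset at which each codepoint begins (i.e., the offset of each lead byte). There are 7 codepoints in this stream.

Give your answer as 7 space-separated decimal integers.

Answer: 0 3 4 7 9 11 14

Derivation:
Byte[0]=E8: 3-byte lead, need 2 cont bytes. acc=0x8
Byte[1]=82: continuation. acc=(acc<<6)|0x02=0x202
Byte[2]=8E: continuation. acc=(acc<<6)|0x0E=0x808E
Completed: cp=U+808E (starts at byte 0)
Byte[3]=78: 1-byte ASCII. cp=U+0078
Byte[4]=E2: 3-byte lead, need 2 cont bytes. acc=0x2
Byte[5]=83: continuation. acc=(acc<<6)|0x03=0x83
Byte[6]=86: continuation. acc=(acc<<6)|0x06=0x20C6
Completed: cp=U+20C6 (starts at byte 4)
Byte[7]=C9: 2-byte lead, need 1 cont bytes. acc=0x9
Byte[8]=A3: continuation. acc=(acc<<6)|0x23=0x263
Completed: cp=U+0263 (starts at byte 7)
Byte[9]=D8: 2-byte lead, need 1 cont bytes. acc=0x18
Byte[10]=8C: continuation. acc=(acc<<6)|0x0C=0x60C
Completed: cp=U+060C (starts at byte 9)
Byte[11]=EC: 3-byte lead, need 2 cont bytes. acc=0xC
Byte[12]=8E: continuation. acc=(acc<<6)|0x0E=0x30E
Byte[13]=98: continuation. acc=(acc<<6)|0x18=0xC398
Completed: cp=U+C398 (starts at byte 11)
Byte[14]=3A: 1-byte ASCII. cp=U+003A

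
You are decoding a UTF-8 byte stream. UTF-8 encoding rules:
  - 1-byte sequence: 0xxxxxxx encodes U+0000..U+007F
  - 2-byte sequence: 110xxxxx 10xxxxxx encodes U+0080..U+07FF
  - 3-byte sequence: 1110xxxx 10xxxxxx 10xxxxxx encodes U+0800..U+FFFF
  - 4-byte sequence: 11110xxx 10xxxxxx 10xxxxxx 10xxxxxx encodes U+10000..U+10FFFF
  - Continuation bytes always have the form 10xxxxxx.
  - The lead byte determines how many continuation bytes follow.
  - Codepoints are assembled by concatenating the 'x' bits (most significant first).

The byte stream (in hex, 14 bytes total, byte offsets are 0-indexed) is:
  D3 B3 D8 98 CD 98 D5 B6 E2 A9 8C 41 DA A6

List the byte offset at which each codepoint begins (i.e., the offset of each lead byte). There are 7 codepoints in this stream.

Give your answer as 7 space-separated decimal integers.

Answer: 0 2 4 6 8 11 12

Derivation:
Byte[0]=D3: 2-byte lead, need 1 cont bytes. acc=0x13
Byte[1]=B3: continuation. acc=(acc<<6)|0x33=0x4F3
Completed: cp=U+04F3 (starts at byte 0)
Byte[2]=D8: 2-byte lead, need 1 cont bytes. acc=0x18
Byte[3]=98: continuation. acc=(acc<<6)|0x18=0x618
Completed: cp=U+0618 (starts at byte 2)
Byte[4]=CD: 2-byte lead, need 1 cont bytes. acc=0xD
Byte[5]=98: continuation. acc=(acc<<6)|0x18=0x358
Completed: cp=U+0358 (starts at byte 4)
Byte[6]=D5: 2-byte lead, need 1 cont bytes. acc=0x15
Byte[7]=B6: continuation. acc=(acc<<6)|0x36=0x576
Completed: cp=U+0576 (starts at byte 6)
Byte[8]=E2: 3-byte lead, need 2 cont bytes. acc=0x2
Byte[9]=A9: continuation. acc=(acc<<6)|0x29=0xA9
Byte[10]=8C: continuation. acc=(acc<<6)|0x0C=0x2A4C
Completed: cp=U+2A4C (starts at byte 8)
Byte[11]=41: 1-byte ASCII. cp=U+0041
Byte[12]=DA: 2-byte lead, need 1 cont bytes. acc=0x1A
Byte[13]=A6: continuation. acc=(acc<<6)|0x26=0x6A6
Completed: cp=U+06A6 (starts at byte 12)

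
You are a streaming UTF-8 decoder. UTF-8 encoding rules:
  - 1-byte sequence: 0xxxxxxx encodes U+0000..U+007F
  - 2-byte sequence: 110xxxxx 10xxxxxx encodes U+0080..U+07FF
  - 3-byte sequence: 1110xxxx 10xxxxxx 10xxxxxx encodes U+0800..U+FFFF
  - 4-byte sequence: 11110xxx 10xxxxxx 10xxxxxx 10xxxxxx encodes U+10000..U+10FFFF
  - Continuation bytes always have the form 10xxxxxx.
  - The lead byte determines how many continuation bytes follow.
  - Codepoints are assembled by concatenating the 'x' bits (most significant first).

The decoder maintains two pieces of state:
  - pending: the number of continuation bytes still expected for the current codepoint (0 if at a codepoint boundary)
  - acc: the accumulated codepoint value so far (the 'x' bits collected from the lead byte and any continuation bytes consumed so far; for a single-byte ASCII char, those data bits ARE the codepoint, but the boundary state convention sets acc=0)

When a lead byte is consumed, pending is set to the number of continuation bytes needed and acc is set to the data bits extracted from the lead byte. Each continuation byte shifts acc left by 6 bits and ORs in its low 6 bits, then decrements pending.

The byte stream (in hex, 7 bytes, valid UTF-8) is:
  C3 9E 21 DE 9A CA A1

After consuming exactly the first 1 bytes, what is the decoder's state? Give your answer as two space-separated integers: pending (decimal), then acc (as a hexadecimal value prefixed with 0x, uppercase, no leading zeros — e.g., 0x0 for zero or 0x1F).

Answer: 1 0x3

Derivation:
Byte[0]=C3: 2-byte lead. pending=1, acc=0x3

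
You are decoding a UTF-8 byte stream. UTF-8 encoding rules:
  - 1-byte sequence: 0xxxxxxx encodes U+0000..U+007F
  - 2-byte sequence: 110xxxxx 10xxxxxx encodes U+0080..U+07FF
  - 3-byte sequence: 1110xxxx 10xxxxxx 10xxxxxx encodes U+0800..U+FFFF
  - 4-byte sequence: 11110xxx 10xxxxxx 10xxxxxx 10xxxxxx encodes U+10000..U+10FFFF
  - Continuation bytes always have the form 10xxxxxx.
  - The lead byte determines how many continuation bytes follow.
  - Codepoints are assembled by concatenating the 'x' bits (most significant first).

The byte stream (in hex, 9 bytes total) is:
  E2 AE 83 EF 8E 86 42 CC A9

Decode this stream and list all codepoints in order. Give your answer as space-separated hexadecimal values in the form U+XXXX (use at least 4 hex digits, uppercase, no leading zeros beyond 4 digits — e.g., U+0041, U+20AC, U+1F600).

Answer: U+2B83 U+F386 U+0042 U+0329

Derivation:
Byte[0]=E2: 3-byte lead, need 2 cont bytes. acc=0x2
Byte[1]=AE: continuation. acc=(acc<<6)|0x2E=0xAE
Byte[2]=83: continuation. acc=(acc<<6)|0x03=0x2B83
Completed: cp=U+2B83 (starts at byte 0)
Byte[3]=EF: 3-byte lead, need 2 cont bytes. acc=0xF
Byte[4]=8E: continuation. acc=(acc<<6)|0x0E=0x3CE
Byte[5]=86: continuation. acc=(acc<<6)|0x06=0xF386
Completed: cp=U+F386 (starts at byte 3)
Byte[6]=42: 1-byte ASCII. cp=U+0042
Byte[7]=CC: 2-byte lead, need 1 cont bytes. acc=0xC
Byte[8]=A9: continuation. acc=(acc<<6)|0x29=0x329
Completed: cp=U+0329 (starts at byte 7)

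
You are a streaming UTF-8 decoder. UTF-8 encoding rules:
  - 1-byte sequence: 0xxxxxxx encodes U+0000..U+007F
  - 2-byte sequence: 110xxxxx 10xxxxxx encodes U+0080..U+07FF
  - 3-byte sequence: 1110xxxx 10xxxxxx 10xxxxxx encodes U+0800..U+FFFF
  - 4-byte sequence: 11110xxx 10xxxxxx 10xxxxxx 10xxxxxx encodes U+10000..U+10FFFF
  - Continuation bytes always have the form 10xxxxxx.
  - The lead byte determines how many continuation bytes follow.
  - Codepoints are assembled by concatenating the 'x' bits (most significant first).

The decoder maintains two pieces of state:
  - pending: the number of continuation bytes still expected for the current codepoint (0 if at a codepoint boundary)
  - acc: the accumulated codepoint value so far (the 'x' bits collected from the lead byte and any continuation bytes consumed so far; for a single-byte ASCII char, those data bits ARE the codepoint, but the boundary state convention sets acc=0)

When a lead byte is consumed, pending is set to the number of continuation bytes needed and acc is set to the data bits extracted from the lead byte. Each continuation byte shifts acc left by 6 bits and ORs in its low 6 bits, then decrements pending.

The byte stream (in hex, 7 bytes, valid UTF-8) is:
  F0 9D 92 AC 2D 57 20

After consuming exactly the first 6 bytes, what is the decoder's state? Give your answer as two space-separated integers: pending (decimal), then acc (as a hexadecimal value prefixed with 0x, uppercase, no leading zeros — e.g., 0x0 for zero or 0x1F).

Byte[0]=F0: 4-byte lead. pending=3, acc=0x0
Byte[1]=9D: continuation. acc=(acc<<6)|0x1D=0x1D, pending=2
Byte[2]=92: continuation. acc=(acc<<6)|0x12=0x752, pending=1
Byte[3]=AC: continuation. acc=(acc<<6)|0x2C=0x1D4AC, pending=0
Byte[4]=2D: 1-byte. pending=0, acc=0x0
Byte[5]=57: 1-byte. pending=0, acc=0x0

Answer: 0 0x0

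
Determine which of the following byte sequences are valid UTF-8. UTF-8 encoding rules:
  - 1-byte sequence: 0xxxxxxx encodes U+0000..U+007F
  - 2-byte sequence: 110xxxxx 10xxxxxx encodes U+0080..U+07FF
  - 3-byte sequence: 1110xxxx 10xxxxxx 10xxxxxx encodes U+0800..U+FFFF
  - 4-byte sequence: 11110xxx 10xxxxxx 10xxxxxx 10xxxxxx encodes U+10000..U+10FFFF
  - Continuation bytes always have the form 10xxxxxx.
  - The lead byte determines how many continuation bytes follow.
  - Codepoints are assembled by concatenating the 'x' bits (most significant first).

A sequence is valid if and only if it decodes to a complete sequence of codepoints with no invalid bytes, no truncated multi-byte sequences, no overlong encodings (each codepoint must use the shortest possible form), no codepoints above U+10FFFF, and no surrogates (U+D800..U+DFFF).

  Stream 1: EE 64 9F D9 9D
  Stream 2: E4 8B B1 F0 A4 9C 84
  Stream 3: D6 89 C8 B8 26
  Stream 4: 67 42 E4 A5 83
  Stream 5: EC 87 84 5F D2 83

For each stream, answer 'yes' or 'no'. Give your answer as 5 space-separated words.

Answer: no yes yes yes yes

Derivation:
Stream 1: error at byte offset 1. INVALID
Stream 2: decodes cleanly. VALID
Stream 3: decodes cleanly. VALID
Stream 4: decodes cleanly. VALID
Stream 5: decodes cleanly. VALID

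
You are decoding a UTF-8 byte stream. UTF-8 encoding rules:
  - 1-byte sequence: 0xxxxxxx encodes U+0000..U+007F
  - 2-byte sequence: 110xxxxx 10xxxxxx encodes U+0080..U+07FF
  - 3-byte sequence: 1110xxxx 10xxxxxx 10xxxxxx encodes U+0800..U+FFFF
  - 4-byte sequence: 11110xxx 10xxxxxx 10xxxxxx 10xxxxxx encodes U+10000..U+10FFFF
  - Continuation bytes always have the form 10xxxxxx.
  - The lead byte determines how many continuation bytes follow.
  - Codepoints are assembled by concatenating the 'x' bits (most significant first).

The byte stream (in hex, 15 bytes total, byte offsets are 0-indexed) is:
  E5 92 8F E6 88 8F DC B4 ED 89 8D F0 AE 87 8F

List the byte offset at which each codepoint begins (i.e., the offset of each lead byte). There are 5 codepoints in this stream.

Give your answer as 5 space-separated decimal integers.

Answer: 0 3 6 8 11

Derivation:
Byte[0]=E5: 3-byte lead, need 2 cont bytes. acc=0x5
Byte[1]=92: continuation. acc=(acc<<6)|0x12=0x152
Byte[2]=8F: continuation. acc=(acc<<6)|0x0F=0x548F
Completed: cp=U+548F (starts at byte 0)
Byte[3]=E6: 3-byte lead, need 2 cont bytes. acc=0x6
Byte[4]=88: continuation. acc=(acc<<6)|0x08=0x188
Byte[5]=8F: continuation. acc=(acc<<6)|0x0F=0x620F
Completed: cp=U+620F (starts at byte 3)
Byte[6]=DC: 2-byte lead, need 1 cont bytes. acc=0x1C
Byte[7]=B4: continuation. acc=(acc<<6)|0x34=0x734
Completed: cp=U+0734 (starts at byte 6)
Byte[8]=ED: 3-byte lead, need 2 cont bytes. acc=0xD
Byte[9]=89: continuation. acc=(acc<<6)|0x09=0x349
Byte[10]=8D: continuation. acc=(acc<<6)|0x0D=0xD24D
Completed: cp=U+D24D (starts at byte 8)
Byte[11]=F0: 4-byte lead, need 3 cont bytes. acc=0x0
Byte[12]=AE: continuation. acc=(acc<<6)|0x2E=0x2E
Byte[13]=87: continuation. acc=(acc<<6)|0x07=0xB87
Byte[14]=8F: continuation. acc=(acc<<6)|0x0F=0x2E1CF
Completed: cp=U+2E1CF (starts at byte 11)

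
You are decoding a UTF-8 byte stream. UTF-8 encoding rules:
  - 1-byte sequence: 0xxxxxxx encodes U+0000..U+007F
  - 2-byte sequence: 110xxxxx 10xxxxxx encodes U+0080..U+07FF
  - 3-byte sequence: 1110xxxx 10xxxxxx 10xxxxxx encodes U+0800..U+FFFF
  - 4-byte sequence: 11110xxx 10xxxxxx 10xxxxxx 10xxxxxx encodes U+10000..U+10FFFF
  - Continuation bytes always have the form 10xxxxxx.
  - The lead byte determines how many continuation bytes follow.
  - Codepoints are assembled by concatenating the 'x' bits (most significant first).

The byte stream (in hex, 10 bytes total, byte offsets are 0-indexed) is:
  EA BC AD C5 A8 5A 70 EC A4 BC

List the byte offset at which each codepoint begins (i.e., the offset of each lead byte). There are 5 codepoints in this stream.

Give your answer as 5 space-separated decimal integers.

Byte[0]=EA: 3-byte lead, need 2 cont bytes. acc=0xA
Byte[1]=BC: continuation. acc=(acc<<6)|0x3C=0x2BC
Byte[2]=AD: continuation. acc=(acc<<6)|0x2D=0xAF2D
Completed: cp=U+AF2D (starts at byte 0)
Byte[3]=C5: 2-byte lead, need 1 cont bytes. acc=0x5
Byte[4]=A8: continuation. acc=(acc<<6)|0x28=0x168
Completed: cp=U+0168 (starts at byte 3)
Byte[5]=5A: 1-byte ASCII. cp=U+005A
Byte[6]=70: 1-byte ASCII. cp=U+0070
Byte[7]=EC: 3-byte lead, need 2 cont bytes. acc=0xC
Byte[8]=A4: continuation. acc=(acc<<6)|0x24=0x324
Byte[9]=BC: continuation. acc=(acc<<6)|0x3C=0xC93C
Completed: cp=U+C93C (starts at byte 7)

Answer: 0 3 5 6 7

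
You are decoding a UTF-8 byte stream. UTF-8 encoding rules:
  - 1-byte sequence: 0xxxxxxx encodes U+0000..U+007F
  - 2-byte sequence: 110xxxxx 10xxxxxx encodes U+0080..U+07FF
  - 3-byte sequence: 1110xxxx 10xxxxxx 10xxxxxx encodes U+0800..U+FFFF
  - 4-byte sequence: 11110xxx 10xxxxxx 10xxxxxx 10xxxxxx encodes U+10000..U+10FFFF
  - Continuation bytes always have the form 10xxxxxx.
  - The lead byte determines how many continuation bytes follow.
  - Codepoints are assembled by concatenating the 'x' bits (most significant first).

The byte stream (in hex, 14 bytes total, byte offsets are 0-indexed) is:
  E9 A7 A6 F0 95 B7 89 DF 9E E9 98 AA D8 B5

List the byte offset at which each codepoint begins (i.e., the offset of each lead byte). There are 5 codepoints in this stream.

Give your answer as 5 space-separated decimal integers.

Byte[0]=E9: 3-byte lead, need 2 cont bytes. acc=0x9
Byte[1]=A7: continuation. acc=(acc<<6)|0x27=0x267
Byte[2]=A6: continuation. acc=(acc<<6)|0x26=0x99E6
Completed: cp=U+99E6 (starts at byte 0)
Byte[3]=F0: 4-byte lead, need 3 cont bytes. acc=0x0
Byte[4]=95: continuation. acc=(acc<<6)|0x15=0x15
Byte[5]=B7: continuation. acc=(acc<<6)|0x37=0x577
Byte[6]=89: continuation. acc=(acc<<6)|0x09=0x15DC9
Completed: cp=U+15DC9 (starts at byte 3)
Byte[7]=DF: 2-byte lead, need 1 cont bytes. acc=0x1F
Byte[8]=9E: continuation. acc=(acc<<6)|0x1E=0x7DE
Completed: cp=U+07DE (starts at byte 7)
Byte[9]=E9: 3-byte lead, need 2 cont bytes. acc=0x9
Byte[10]=98: continuation. acc=(acc<<6)|0x18=0x258
Byte[11]=AA: continuation. acc=(acc<<6)|0x2A=0x962A
Completed: cp=U+962A (starts at byte 9)
Byte[12]=D8: 2-byte lead, need 1 cont bytes. acc=0x18
Byte[13]=B5: continuation. acc=(acc<<6)|0x35=0x635
Completed: cp=U+0635 (starts at byte 12)

Answer: 0 3 7 9 12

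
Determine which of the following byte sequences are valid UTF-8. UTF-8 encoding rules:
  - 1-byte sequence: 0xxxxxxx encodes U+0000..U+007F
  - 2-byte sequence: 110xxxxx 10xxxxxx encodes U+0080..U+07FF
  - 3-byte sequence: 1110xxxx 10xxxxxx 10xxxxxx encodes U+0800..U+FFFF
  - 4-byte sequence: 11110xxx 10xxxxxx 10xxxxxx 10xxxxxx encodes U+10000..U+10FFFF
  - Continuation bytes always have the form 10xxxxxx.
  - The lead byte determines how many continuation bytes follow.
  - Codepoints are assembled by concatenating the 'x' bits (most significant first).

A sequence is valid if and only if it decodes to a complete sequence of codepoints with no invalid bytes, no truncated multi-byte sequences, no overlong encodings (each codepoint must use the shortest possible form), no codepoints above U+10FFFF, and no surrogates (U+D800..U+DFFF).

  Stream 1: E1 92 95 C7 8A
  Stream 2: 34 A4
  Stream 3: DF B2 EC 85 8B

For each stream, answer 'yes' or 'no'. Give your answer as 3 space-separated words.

Answer: yes no yes

Derivation:
Stream 1: decodes cleanly. VALID
Stream 2: error at byte offset 1. INVALID
Stream 3: decodes cleanly. VALID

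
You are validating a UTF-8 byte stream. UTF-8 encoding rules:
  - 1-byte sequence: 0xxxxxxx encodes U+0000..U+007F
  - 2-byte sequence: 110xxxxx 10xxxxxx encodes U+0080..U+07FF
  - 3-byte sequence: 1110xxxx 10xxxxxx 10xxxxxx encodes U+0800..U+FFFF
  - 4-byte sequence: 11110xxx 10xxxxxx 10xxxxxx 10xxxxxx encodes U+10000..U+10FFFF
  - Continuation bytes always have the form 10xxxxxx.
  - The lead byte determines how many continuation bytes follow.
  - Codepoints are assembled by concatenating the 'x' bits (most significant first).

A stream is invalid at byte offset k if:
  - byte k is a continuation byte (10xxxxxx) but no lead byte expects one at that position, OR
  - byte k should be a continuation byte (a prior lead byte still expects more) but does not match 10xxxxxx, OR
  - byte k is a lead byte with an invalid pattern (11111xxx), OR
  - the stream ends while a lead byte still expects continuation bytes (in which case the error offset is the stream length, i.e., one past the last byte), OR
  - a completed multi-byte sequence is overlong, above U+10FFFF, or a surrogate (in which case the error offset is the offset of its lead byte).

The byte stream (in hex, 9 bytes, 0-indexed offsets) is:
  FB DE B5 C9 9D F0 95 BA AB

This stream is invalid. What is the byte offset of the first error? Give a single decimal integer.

Byte[0]=FB: INVALID lead byte (not 0xxx/110x/1110/11110)

Answer: 0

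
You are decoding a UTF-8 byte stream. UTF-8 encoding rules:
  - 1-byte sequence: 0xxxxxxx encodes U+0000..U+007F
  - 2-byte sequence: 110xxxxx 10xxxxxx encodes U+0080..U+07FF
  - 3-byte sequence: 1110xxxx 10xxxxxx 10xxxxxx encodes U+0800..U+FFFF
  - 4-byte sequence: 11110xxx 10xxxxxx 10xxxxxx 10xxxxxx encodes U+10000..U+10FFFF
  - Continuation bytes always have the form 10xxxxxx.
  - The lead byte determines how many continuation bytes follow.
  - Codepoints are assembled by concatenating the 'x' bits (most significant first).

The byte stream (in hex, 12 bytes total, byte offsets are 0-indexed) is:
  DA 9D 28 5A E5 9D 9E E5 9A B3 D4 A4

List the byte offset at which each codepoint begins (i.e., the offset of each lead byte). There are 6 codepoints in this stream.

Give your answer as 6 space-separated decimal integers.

Answer: 0 2 3 4 7 10

Derivation:
Byte[0]=DA: 2-byte lead, need 1 cont bytes. acc=0x1A
Byte[1]=9D: continuation. acc=(acc<<6)|0x1D=0x69D
Completed: cp=U+069D (starts at byte 0)
Byte[2]=28: 1-byte ASCII. cp=U+0028
Byte[3]=5A: 1-byte ASCII. cp=U+005A
Byte[4]=E5: 3-byte lead, need 2 cont bytes. acc=0x5
Byte[5]=9D: continuation. acc=(acc<<6)|0x1D=0x15D
Byte[6]=9E: continuation. acc=(acc<<6)|0x1E=0x575E
Completed: cp=U+575E (starts at byte 4)
Byte[7]=E5: 3-byte lead, need 2 cont bytes. acc=0x5
Byte[8]=9A: continuation. acc=(acc<<6)|0x1A=0x15A
Byte[9]=B3: continuation. acc=(acc<<6)|0x33=0x56B3
Completed: cp=U+56B3 (starts at byte 7)
Byte[10]=D4: 2-byte lead, need 1 cont bytes. acc=0x14
Byte[11]=A4: continuation. acc=(acc<<6)|0x24=0x524
Completed: cp=U+0524 (starts at byte 10)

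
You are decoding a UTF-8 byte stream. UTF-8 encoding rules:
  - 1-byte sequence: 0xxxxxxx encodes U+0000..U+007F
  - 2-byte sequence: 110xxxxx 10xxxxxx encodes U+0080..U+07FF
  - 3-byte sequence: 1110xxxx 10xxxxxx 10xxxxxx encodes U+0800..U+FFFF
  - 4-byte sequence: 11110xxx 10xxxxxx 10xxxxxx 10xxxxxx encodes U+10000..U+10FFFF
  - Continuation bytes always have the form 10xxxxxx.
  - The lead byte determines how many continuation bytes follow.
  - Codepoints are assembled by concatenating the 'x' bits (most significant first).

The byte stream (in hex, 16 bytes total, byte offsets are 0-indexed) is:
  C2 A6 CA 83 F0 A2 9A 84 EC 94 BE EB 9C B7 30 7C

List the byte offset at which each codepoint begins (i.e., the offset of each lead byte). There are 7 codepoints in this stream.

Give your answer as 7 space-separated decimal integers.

Byte[0]=C2: 2-byte lead, need 1 cont bytes. acc=0x2
Byte[1]=A6: continuation. acc=(acc<<6)|0x26=0xA6
Completed: cp=U+00A6 (starts at byte 0)
Byte[2]=CA: 2-byte lead, need 1 cont bytes. acc=0xA
Byte[3]=83: continuation. acc=(acc<<6)|0x03=0x283
Completed: cp=U+0283 (starts at byte 2)
Byte[4]=F0: 4-byte lead, need 3 cont bytes. acc=0x0
Byte[5]=A2: continuation. acc=(acc<<6)|0x22=0x22
Byte[6]=9A: continuation. acc=(acc<<6)|0x1A=0x89A
Byte[7]=84: continuation. acc=(acc<<6)|0x04=0x22684
Completed: cp=U+22684 (starts at byte 4)
Byte[8]=EC: 3-byte lead, need 2 cont bytes. acc=0xC
Byte[9]=94: continuation. acc=(acc<<6)|0x14=0x314
Byte[10]=BE: continuation. acc=(acc<<6)|0x3E=0xC53E
Completed: cp=U+C53E (starts at byte 8)
Byte[11]=EB: 3-byte lead, need 2 cont bytes. acc=0xB
Byte[12]=9C: continuation. acc=(acc<<6)|0x1C=0x2DC
Byte[13]=B7: continuation. acc=(acc<<6)|0x37=0xB737
Completed: cp=U+B737 (starts at byte 11)
Byte[14]=30: 1-byte ASCII. cp=U+0030
Byte[15]=7C: 1-byte ASCII. cp=U+007C

Answer: 0 2 4 8 11 14 15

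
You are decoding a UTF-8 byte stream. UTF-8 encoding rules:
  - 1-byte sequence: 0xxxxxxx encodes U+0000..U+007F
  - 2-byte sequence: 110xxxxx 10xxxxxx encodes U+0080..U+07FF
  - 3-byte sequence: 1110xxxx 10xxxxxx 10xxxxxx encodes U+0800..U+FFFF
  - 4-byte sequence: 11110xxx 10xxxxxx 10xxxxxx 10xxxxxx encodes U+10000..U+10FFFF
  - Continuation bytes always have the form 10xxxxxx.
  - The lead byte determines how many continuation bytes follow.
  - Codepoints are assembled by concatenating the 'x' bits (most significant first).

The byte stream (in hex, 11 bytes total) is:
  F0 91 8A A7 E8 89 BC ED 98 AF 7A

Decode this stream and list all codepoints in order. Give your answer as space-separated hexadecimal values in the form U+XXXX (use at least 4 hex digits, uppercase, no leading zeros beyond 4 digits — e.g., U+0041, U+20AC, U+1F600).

Answer: U+112A7 U+827C U+D62F U+007A

Derivation:
Byte[0]=F0: 4-byte lead, need 3 cont bytes. acc=0x0
Byte[1]=91: continuation. acc=(acc<<6)|0x11=0x11
Byte[2]=8A: continuation. acc=(acc<<6)|0x0A=0x44A
Byte[3]=A7: continuation. acc=(acc<<6)|0x27=0x112A7
Completed: cp=U+112A7 (starts at byte 0)
Byte[4]=E8: 3-byte lead, need 2 cont bytes. acc=0x8
Byte[5]=89: continuation. acc=(acc<<6)|0x09=0x209
Byte[6]=BC: continuation. acc=(acc<<6)|0x3C=0x827C
Completed: cp=U+827C (starts at byte 4)
Byte[7]=ED: 3-byte lead, need 2 cont bytes. acc=0xD
Byte[8]=98: continuation. acc=(acc<<6)|0x18=0x358
Byte[9]=AF: continuation. acc=(acc<<6)|0x2F=0xD62F
Completed: cp=U+D62F (starts at byte 7)
Byte[10]=7A: 1-byte ASCII. cp=U+007A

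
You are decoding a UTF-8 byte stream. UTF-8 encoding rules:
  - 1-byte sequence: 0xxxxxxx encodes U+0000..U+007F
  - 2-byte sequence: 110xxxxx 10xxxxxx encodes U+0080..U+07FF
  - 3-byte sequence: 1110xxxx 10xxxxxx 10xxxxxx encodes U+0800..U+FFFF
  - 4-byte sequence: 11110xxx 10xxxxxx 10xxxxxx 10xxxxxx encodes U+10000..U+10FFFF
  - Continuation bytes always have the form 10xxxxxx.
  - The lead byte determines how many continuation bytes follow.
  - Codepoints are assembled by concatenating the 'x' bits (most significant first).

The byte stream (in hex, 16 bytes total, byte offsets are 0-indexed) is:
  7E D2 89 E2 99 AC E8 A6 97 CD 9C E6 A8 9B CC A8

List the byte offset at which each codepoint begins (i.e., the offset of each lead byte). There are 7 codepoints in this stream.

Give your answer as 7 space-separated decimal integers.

Byte[0]=7E: 1-byte ASCII. cp=U+007E
Byte[1]=D2: 2-byte lead, need 1 cont bytes. acc=0x12
Byte[2]=89: continuation. acc=(acc<<6)|0x09=0x489
Completed: cp=U+0489 (starts at byte 1)
Byte[3]=E2: 3-byte lead, need 2 cont bytes. acc=0x2
Byte[4]=99: continuation. acc=(acc<<6)|0x19=0x99
Byte[5]=AC: continuation. acc=(acc<<6)|0x2C=0x266C
Completed: cp=U+266C (starts at byte 3)
Byte[6]=E8: 3-byte lead, need 2 cont bytes. acc=0x8
Byte[7]=A6: continuation. acc=(acc<<6)|0x26=0x226
Byte[8]=97: continuation. acc=(acc<<6)|0x17=0x8997
Completed: cp=U+8997 (starts at byte 6)
Byte[9]=CD: 2-byte lead, need 1 cont bytes. acc=0xD
Byte[10]=9C: continuation. acc=(acc<<6)|0x1C=0x35C
Completed: cp=U+035C (starts at byte 9)
Byte[11]=E6: 3-byte lead, need 2 cont bytes. acc=0x6
Byte[12]=A8: continuation. acc=(acc<<6)|0x28=0x1A8
Byte[13]=9B: continuation. acc=(acc<<6)|0x1B=0x6A1B
Completed: cp=U+6A1B (starts at byte 11)
Byte[14]=CC: 2-byte lead, need 1 cont bytes. acc=0xC
Byte[15]=A8: continuation. acc=(acc<<6)|0x28=0x328
Completed: cp=U+0328 (starts at byte 14)

Answer: 0 1 3 6 9 11 14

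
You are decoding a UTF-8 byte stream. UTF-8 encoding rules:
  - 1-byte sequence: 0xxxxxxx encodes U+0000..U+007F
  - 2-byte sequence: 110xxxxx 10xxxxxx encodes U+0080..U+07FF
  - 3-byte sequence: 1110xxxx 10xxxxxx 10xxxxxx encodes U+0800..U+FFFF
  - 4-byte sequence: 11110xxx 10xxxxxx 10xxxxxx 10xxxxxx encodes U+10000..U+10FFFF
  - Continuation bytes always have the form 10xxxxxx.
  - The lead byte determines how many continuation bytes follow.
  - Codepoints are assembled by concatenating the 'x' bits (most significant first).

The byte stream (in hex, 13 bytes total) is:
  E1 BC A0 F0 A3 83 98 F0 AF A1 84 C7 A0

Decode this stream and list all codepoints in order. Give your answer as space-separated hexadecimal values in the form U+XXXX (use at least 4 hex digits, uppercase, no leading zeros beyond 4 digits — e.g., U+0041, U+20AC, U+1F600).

Answer: U+1F20 U+230D8 U+2F844 U+01E0

Derivation:
Byte[0]=E1: 3-byte lead, need 2 cont bytes. acc=0x1
Byte[1]=BC: continuation. acc=(acc<<6)|0x3C=0x7C
Byte[2]=A0: continuation. acc=(acc<<6)|0x20=0x1F20
Completed: cp=U+1F20 (starts at byte 0)
Byte[3]=F0: 4-byte lead, need 3 cont bytes. acc=0x0
Byte[4]=A3: continuation. acc=(acc<<6)|0x23=0x23
Byte[5]=83: continuation. acc=(acc<<6)|0x03=0x8C3
Byte[6]=98: continuation. acc=(acc<<6)|0x18=0x230D8
Completed: cp=U+230D8 (starts at byte 3)
Byte[7]=F0: 4-byte lead, need 3 cont bytes. acc=0x0
Byte[8]=AF: continuation. acc=(acc<<6)|0x2F=0x2F
Byte[9]=A1: continuation. acc=(acc<<6)|0x21=0xBE1
Byte[10]=84: continuation. acc=(acc<<6)|0x04=0x2F844
Completed: cp=U+2F844 (starts at byte 7)
Byte[11]=C7: 2-byte lead, need 1 cont bytes. acc=0x7
Byte[12]=A0: continuation. acc=(acc<<6)|0x20=0x1E0
Completed: cp=U+01E0 (starts at byte 11)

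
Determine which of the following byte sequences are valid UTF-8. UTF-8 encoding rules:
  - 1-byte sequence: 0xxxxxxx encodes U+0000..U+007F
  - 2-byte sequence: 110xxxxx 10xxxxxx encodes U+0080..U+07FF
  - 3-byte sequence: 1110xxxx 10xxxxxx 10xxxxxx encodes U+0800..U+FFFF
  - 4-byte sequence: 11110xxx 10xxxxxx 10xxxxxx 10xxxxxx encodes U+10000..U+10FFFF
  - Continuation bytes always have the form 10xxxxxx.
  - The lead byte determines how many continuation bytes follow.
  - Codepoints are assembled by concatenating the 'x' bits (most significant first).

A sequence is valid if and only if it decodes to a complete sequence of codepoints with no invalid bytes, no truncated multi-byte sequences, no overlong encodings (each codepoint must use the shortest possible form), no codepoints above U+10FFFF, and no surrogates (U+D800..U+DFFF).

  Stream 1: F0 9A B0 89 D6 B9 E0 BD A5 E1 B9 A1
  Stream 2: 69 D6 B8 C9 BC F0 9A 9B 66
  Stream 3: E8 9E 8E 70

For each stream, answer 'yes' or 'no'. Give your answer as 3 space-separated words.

Answer: yes no yes

Derivation:
Stream 1: decodes cleanly. VALID
Stream 2: error at byte offset 8. INVALID
Stream 3: decodes cleanly. VALID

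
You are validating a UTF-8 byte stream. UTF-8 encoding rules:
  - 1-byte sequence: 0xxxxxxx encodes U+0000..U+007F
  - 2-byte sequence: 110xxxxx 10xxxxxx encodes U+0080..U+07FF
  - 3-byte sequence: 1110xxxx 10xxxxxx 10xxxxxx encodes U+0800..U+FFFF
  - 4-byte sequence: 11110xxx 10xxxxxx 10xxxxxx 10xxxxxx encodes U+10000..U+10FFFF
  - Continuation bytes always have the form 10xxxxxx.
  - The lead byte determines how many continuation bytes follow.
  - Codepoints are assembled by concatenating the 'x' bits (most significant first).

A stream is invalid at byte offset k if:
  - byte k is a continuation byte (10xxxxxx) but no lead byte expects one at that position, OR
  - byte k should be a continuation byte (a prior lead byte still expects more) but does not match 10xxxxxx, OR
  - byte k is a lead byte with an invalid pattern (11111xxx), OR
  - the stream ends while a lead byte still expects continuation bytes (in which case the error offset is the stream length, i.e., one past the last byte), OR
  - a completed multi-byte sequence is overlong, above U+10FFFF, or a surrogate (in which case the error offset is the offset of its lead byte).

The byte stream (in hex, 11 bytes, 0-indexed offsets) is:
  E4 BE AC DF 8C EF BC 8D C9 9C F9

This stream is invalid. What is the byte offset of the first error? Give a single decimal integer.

Byte[0]=E4: 3-byte lead, need 2 cont bytes. acc=0x4
Byte[1]=BE: continuation. acc=(acc<<6)|0x3E=0x13E
Byte[2]=AC: continuation. acc=(acc<<6)|0x2C=0x4FAC
Completed: cp=U+4FAC (starts at byte 0)
Byte[3]=DF: 2-byte lead, need 1 cont bytes. acc=0x1F
Byte[4]=8C: continuation. acc=(acc<<6)|0x0C=0x7CC
Completed: cp=U+07CC (starts at byte 3)
Byte[5]=EF: 3-byte lead, need 2 cont bytes. acc=0xF
Byte[6]=BC: continuation. acc=(acc<<6)|0x3C=0x3FC
Byte[7]=8D: continuation. acc=(acc<<6)|0x0D=0xFF0D
Completed: cp=U+FF0D (starts at byte 5)
Byte[8]=C9: 2-byte lead, need 1 cont bytes. acc=0x9
Byte[9]=9C: continuation. acc=(acc<<6)|0x1C=0x25C
Completed: cp=U+025C (starts at byte 8)
Byte[10]=F9: INVALID lead byte (not 0xxx/110x/1110/11110)

Answer: 10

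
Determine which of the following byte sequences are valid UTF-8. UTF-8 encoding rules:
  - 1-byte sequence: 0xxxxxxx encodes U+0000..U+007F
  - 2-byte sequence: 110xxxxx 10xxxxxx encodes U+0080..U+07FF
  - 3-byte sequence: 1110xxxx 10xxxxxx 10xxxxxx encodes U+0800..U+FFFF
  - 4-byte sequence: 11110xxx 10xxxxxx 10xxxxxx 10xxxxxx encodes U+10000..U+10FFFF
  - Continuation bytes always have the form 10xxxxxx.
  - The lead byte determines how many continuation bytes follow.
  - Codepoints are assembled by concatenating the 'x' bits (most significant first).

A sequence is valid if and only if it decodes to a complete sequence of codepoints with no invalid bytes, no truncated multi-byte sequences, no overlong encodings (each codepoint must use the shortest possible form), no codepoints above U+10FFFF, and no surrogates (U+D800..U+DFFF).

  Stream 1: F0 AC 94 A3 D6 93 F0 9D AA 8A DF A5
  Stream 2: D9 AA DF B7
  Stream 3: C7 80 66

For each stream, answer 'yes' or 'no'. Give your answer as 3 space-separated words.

Answer: yes yes yes

Derivation:
Stream 1: decodes cleanly. VALID
Stream 2: decodes cleanly. VALID
Stream 3: decodes cleanly. VALID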